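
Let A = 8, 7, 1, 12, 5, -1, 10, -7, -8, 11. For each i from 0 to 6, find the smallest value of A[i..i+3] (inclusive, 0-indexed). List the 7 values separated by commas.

Sliding a size-4 window across the 10 values:
[8, 7, 1, 12] → min 1
[7, 1, 12, 5] → min 1
[1, 12, 5, -1] → min -1
[12, 5, -1, 10] → min -1
[5, -1, 10, -7] → min -7
[-1, 10, -7, -8] → min -8
[10, -7, -8, 11] → min -8

1, 1, -1, -1, -7, -8, -8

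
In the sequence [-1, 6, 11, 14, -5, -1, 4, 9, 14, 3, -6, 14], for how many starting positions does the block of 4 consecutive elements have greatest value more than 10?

-1 6 11 14 → max 14  > 10 ✓
6 11 14 -5 → max 14  > 10 ✓
11 14 -5 -1 → max 14  > 10 ✓
14 -5 -1 4 → max 14  > 10 ✓
-5 -1 4 9 → max 9
-1 4 9 14 → max 14  > 10 ✓
4 9 14 3 → max 14  > 10 ✓
9 14 3 -6 → max 14  > 10 ✓
14 3 -6 14 → max 14  > 10 ✓
8 windows satisfy the condition.

8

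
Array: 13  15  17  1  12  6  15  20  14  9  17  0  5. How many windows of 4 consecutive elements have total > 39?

7

13 15 17 1 → sum 46  > 39 ✓
15 17 1 12 → sum 45  > 39 ✓
17 1 12 6 → sum 36
1 12 6 15 → sum 34
12 6 15 20 → sum 53  > 39 ✓
6 15 20 14 → sum 55  > 39 ✓
15 20 14 9 → sum 58  > 39 ✓
20 14 9 17 → sum 60  > 39 ✓
14 9 17 0 → sum 40  > 39 ✓
9 17 0 5 → sum 31
7 windows satisfy the condition.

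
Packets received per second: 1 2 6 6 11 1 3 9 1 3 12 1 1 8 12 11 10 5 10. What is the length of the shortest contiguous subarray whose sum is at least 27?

3

Extend right; whenever the sum reaches 27, record the length and shrink from the left:
add 1: running sum 1 < 27
add 2: running sum 3 < 27
add 6: running sum 9 < 27
add 6: running sum 15 < 27
add 11: running sum 26 < 27
add 1: shortest ending here [1, 2, 6, 6, 11, 1] sum 27, len 6
add 3: shortest ending here [6, 6, 11, 1, 3] sum 27, len 5
add 9: shortest ending here [6, 11, 1, 3, 9] sum 30, len 5
add 1: shortest ending here [6, 11, 1, 3, 9, 1] sum 31, len 6
add 3: shortest ending here [11, 1, 3, 9, 1, 3] sum 28, len 6
add 12: shortest ending here [3, 9, 1, 3, 12] sum 28, len 5
add 1: shortest ending here [3, 9, 1, 3, 12, 1] sum 29, len 6
add 1: shortest ending here [9, 1, 3, 12, 1, 1] sum 27, len 6
add 8: shortest ending here [9, 1, 3, 12, 1, 1, 8] sum 35, len 7
add 12: shortest ending here [12, 1, 1, 8, 12] sum 34, len 5
add 11: shortest ending here [8, 12, 11] sum 31, len 3
add 10: shortest ending here [12, 11, 10] sum 33, len 3
add 5: shortest ending here [12, 11, 10, 5] sum 38, len 4
add 10: shortest ending here [11, 10, 5, 10] sum 36, len 4
Shortest qualifying length: 3.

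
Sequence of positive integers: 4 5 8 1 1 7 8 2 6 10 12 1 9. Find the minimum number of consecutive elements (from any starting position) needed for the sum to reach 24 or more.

add 4: running sum 4 < 24
add 5: running sum 9 < 24
add 8: running sum 17 < 24
add 1: running sum 18 < 24
add 1: running sum 19 < 24
end 5: [4, 5, 8, 1, 1, 7] sum 26, len 6
end 6: [8, 1, 1, 7, 8] sum 25, len 5
end 7: [8, 1, 1, 7, 8, 2] sum 27, len 6
end 8: [1, 7, 8, 2, 6] sum 24, len 5
end 9: [8, 2, 6, 10] sum 26, len 4
end 10: [6, 10, 12] sum 28, len 3
end 11: [6, 10, 12, 1] sum 29, len 4
end 12: [10, 12, 1, 9] sum 32, len 4
Shortest qualifying length: 3.

3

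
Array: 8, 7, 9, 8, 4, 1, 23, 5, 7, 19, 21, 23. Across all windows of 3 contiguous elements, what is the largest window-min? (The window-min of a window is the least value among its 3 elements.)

Window mins for each of the 10 positions:
[8, 7, 9] → min 7
[7, 9, 8] → min 7
[9, 8, 4] → min 4
[8, 4, 1] → min 1
[4, 1, 23] → min 1
[1, 23, 5] → min 1
[23, 5, 7] → min 5
[5, 7, 19] → min 5
[7, 19, 21] → min 7
[19, 21, 23] → min 19
Largest of these is 19.

19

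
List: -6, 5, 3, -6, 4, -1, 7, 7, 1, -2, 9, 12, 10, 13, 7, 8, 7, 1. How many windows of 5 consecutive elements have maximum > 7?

[-6, 5, 3, -6, 4] → max 5
[5, 3, -6, 4, -1] → max 5
[3, -6, 4, -1, 7] → max 7
[-6, 4, -1, 7, 7] → max 7
[4, -1, 7, 7, 1] → max 7
[-1, 7, 7, 1, -2] → max 7
[7, 7, 1, -2, 9] → max 9  > 7 ✓
[7, 1, -2, 9, 12] → max 12  > 7 ✓
[1, -2, 9, 12, 10] → max 12  > 7 ✓
[-2, 9, 12, 10, 13] → max 13  > 7 ✓
[9, 12, 10, 13, 7] → max 13  > 7 ✓
[12, 10, 13, 7, 8] → max 13  > 7 ✓
[10, 13, 7, 8, 7] → max 13  > 7 ✓
[13, 7, 8, 7, 1] → max 13  > 7 ✓
8 windows satisfy the condition.

8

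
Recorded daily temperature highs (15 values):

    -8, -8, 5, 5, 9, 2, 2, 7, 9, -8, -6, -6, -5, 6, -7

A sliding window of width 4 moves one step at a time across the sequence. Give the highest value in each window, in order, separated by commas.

Sliding a size-4 window across the 15 values:
[-8, -8, 5, 5] → max 5
[-8, 5, 5, 9] → max 9
[5, 5, 9, 2] → max 9
[5, 9, 2, 2] → max 9
[9, 2, 2, 7] → max 9
[2, 2, 7, 9] → max 9
[2, 7, 9, -8] → max 9
[7, 9, -8, -6] → max 9
[9, -8, -6, -6] → max 9
[-8, -6, -6, -5] → max -5
[-6, -6, -5, 6] → max 6
[-6, -5, 6, -7] → max 6

5, 9, 9, 9, 9, 9, 9, 9, 9, -5, 6, 6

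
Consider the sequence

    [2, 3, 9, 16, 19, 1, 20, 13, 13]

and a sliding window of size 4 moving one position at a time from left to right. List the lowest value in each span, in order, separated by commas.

Sliding a size-4 window across the 9 values:
2 3 9 16 → min 2
3 9 16 19 → min 3
9 16 19 1 → min 1
16 19 1 20 → min 1
19 1 20 13 → min 1
1 20 13 13 → min 1

2, 3, 1, 1, 1, 1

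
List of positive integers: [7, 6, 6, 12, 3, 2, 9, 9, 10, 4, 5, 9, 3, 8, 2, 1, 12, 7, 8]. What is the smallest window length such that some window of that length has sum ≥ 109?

17

add 7: running sum 7 < 109
add 6: running sum 13 < 109
add 6: running sum 19 < 109
add 12: running sum 31 < 109
add 3: running sum 34 < 109
add 2: running sum 36 < 109
add 9: running sum 45 < 109
add 9: running sum 54 < 109
add 10: running sum 64 < 109
add 4: running sum 68 < 109
add 5: running sum 73 < 109
add 9: running sum 82 < 109
add 3: running sum 85 < 109
add 8: running sum 93 < 109
add 2: running sum 95 < 109
add 1: running sum 96 < 109
add 12: running sum 108 < 109
add 7: shortest ending here [7, 6, 6, 12, 3, 2, 9, 9, 10, 4, 5, 9, 3, 8, 2, 1, 12, 7] sum 115, len 18
add 8: shortest ending here [6, 12, 3, 2, 9, 9, 10, 4, 5, 9, 3, 8, 2, 1, 12, 7, 8] sum 110, len 17
Shortest qualifying length: 17.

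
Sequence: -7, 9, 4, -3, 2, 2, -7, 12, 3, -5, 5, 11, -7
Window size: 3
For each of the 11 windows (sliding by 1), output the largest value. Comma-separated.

9, 9, 4, 2, 2, 12, 12, 12, 5, 11, 11

(-7, 9, 4) → max 9
(9, 4, -3) → max 9
(4, -3, 2) → max 4
(-3, 2, 2) → max 2
(2, 2, -7) → max 2
(2, -7, 12) → max 12
(-7, 12, 3) → max 12
(12, 3, -5) → max 12
(3, -5, 5) → max 5
(-5, 5, 11) → max 11
(5, 11, -7) → max 11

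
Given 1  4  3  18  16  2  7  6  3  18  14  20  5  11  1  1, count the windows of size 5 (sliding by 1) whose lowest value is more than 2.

[1, 4, 3, 18, 16] → min 1
[4, 3, 18, 16, 2] → min 2
[3, 18, 16, 2, 7] → min 2
[18, 16, 2, 7, 6] → min 2
[16, 2, 7, 6, 3] → min 2
[2, 7, 6, 3, 18] → min 2
[7, 6, 3, 18, 14] → min 3  > 2 ✓
[6, 3, 18, 14, 20] → min 3  > 2 ✓
[3, 18, 14, 20, 5] → min 3  > 2 ✓
[18, 14, 20, 5, 11] → min 5  > 2 ✓
[14, 20, 5, 11, 1] → min 1
[20, 5, 11, 1, 1] → min 1
4 windows satisfy the condition.

4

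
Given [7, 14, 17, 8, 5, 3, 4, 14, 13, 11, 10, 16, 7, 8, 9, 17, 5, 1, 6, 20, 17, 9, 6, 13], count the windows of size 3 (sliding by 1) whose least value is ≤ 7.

(7, 14, 17) → min 7  ≤ 7 ✓
(14, 17, 8) → min 8
(17, 8, 5) → min 5  ≤ 7 ✓
(8, 5, 3) → min 3  ≤ 7 ✓
(5, 3, 4) → min 3  ≤ 7 ✓
(3, 4, 14) → min 3  ≤ 7 ✓
(4, 14, 13) → min 4  ≤ 7 ✓
(14, 13, 11) → min 11
(13, 11, 10) → min 10
(11, 10, 16) → min 10
(10, 16, 7) → min 7  ≤ 7 ✓
(16, 7, 8) → min 7  ≤ 7 ✓
(7, 8, 9) → min 7  ≤ 7 ✓
(8, 9, 17) → min 8
(9, 17, 5) → min 5  ≤ 7 ✓
(17, 5, 1) → min 1  ≤ 7 ✓
(5, 1, 6) → min 1  ≤ 7 ✓
(1, 6, 20) → min 1  ≤ 7 ✓
(6, 20, 17) → min 6  ≤ 7 ✓
(20, 17, 9) → min 9
(17, 9, 6) → min 6  ≤ 7 ✓
(9, 6, 13) → min 6  ≤ 7 ✓
16 windows satisfy the condition.

16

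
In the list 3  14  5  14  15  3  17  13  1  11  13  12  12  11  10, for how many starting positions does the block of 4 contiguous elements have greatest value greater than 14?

(3, 14, 5, 14) → max 14
(14, 5, 14, 15) → max 15  > 14 ✓
(5, 14, 15, 3) → max 15  > 14 ✓
(14, 15, 3, 17) → max 17  > 14 ✓
(15, 3, 17, 13) → max 17  > 14 ✓
(3, 17, 13, 1) → max 17  > 14 ✓
(17, 13, 1, 11) → max 17  > 14 ✓
(13, 1, 11, 13) → max 13
(1, 11, 13, 12) → max 13
(11, 13, 12, 12) → max 13
(13, 12, 12, 11) → max 13
(12, 12, 11, 10) → max 12
6 windows satisfy the condition.

6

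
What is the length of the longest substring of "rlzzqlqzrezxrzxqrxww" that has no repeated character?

5

add r: [r] len 1
add l: [r, l] len 2
add z: [r, l, z] len 3
add z (repeat z, move left end past it): [z] len 1
add q: [z, q] len 2
add l: [z, q, l] len 3
add q (repeat q, move left end past it): [l, q] len 2
add z: [l, q, z] len 3
add r: [l, q, z, r] len 4
add e: [l, q, z, r, e] len 5
add z (repeat z, move left end past it): [r, e, z] len 3
add x: [r, e, z, x] len 4
add r (repeat r, move left end past it): [e, z, x, r] len 4
add z (repeat z, move left end past it): [x, r, z] len 3
add x (repeat x, move left end past it): [r, z, x] len 3
add q: [r, z, x, q] len 4
add r (repeat r, move left end past it): [z, x, q, r] len 4
add x (repeat x, move left end past it): [q, r, x] len 3
add w: [q, r, x, w] len 4
add w (repeat w, move left end past it): [w] len 1
Longest all-distinct length: 5.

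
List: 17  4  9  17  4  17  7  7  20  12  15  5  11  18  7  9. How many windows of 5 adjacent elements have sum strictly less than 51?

1

(17, 4, 9, 17, 4) → sum 51
(4, 9, 17, 4, 17) → sum 51
(9, 17, 4, 17, 7) → sum 54
(17, 4, 17, 7, 7) → sum 52
(4, 17, 7, 7, 20) → sum 55
(17, 7, 7, 20, 12) → sum 63
(7, 7, 20, 12, 15) → sum 61
(7, 20, 12, 15, 5) → sum 59
(20, 12, 15, 5, 11) → sum 63
(12, 15, 5, 11, 18) → sum 61
(15, 5, 11, 18, 7) → sum 56
(5, 11, 18, 7, 9) → sum 50  < 51 ✓
1 window satisfy the condition.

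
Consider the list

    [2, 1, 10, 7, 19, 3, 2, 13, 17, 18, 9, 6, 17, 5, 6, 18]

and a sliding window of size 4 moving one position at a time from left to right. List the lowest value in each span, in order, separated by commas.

[2, 1, 10, 7] → min 1
[1, 10, 7, 19] → min 1
[10, 7, 19, 3] → min 3
[7, 19, 3, 2] → min 2
[19, 3, 2, 13] → min 2
[3, 2, 13, 17] → min 2
[2, 13, 17, 18] → min 2
[13, 17, 18, 9] → min 9
[17, 18, 9, 6] → min 6
[18, 9, 6, 17] → min 6
[9, 6, 17, 5] → min 5
[6, 17, 5, 6] → min 5
[17, 5, 6, 18] → min 5

1, 1, 3, 2, 2, 2, 2, 9, 6, 6, 5, 5, 5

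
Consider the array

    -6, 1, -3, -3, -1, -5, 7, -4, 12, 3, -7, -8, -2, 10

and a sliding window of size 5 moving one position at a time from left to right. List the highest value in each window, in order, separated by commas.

-6 1 -3 -3 -1 → max 1
1 -3 -3 -1 -5 → max 1
-3 -3 -1 -5 7 → max 7
-3 -1 -5 7 -4 → max 7
-1 -5 7 -4 12 → max 12
-5 7 -4 12 3 → max 12
7 -4 12 3 -7 → max 12
-4 12 3 -7 -8 → max 12
12 3 -7 -8 -2 → max 12
3 -7 -8 -2 10 → max 10

1, 1, 7, 7, 12, 12, 12, 12, 12, 10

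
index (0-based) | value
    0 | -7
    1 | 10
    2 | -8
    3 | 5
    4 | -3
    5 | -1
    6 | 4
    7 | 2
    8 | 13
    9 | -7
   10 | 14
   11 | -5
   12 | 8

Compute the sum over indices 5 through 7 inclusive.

Elements at indices 5..7: -1, 4, 2
sum(-1, 4, 2) = 5

5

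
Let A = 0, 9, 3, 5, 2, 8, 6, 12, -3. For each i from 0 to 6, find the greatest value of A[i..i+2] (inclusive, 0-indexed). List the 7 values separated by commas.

9, 9, 5, 8, 8, 12, 12

0 9 3 → max 9
9 3 5 → max 9
3 5 2 → max 5
5 2 8 → max 8
2 8 6 → max 8
8 6 12 → max 12
6 12 -3 → max 12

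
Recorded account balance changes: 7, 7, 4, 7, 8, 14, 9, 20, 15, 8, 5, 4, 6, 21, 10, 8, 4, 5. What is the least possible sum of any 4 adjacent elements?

23

Window sums for each of the 15 positions:
(7, 7, 4, 7) → sum 25
(7, 4, 7, 8) → sum 26
(4, 7, 8, 14) → sum 33
(7, 8, 14, 9) → sum 38
(8, 14, 9, 20) → sum 51
(14, 9, 20, 15) → sum 58
(9, 20, 15, 8) → sum 52
(20, 15, 8, 5) → sum 48
(15, 8, 5, 4) → sum 32
(8, 5, 4, 6) → sum 23
(5, 4, 6, 21) → sum 36
(4, 6, 21, 10) → sum 41
(6, 21, 10, 8) → sum 45
(21, 10, 8, 4) → sum 43
(10, 8, 4, 5) → sum 27
Least of these is 23.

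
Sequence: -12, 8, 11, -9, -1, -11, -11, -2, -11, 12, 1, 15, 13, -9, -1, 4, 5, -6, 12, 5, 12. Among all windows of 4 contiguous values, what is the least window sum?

Window sums for each of the 18 positions:
(-12, 8, 11, -9) → sum -2
(8, 11, -9, -1) → sum 9
(11, -9, -1, -11) → sum -10
(-9, -1, -11, -11) → sum -32
(-1, -11, -11, -2) → sum -25
(-11, -11, -2, -11) → sum -35
(-11, -2, -11, 12) → sum -12
(-2, -11, 12, 1) → sum 0
(-11, 12, 1, 15) → sum 17
(12, 1, 15, 13) → sum 41
(1, 15, 13, -9) → sum 20
(15, 13, -9, -1) → sum 18
(13, -9, -1, 4) → sum 7
(-9, -1, 4, 5) → sum -1
(-1, 4, 5, -6) → sum 2
(4, 5, -6, 12) → sum 15
(5, -6, 12, 5) → sum 16
(-6, 12, 5, 12) → sum 23
Least of these is -35.

-35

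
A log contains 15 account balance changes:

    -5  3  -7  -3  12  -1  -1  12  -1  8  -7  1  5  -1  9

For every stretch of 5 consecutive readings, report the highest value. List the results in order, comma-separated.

Sliding a size-5 window across the 15 values:
(-5, 3, -7, -3, 12) → max 12
(3, -7, -3, 12, -1) → max 12
(-7, -3, 12, -1, -1) → max 12
(-3, 12, -1, -1, 12) → max 12
(12, -1, -1, 12, -1) → max 12
(-1, -1, 12, -1, 8) → max 12
(-1, 12, -1, 8, -7) → max 12
(12, -1, 8, -7, 1) → max 12
(-1, 8, -7, 1, 5) → max 8
(8, -7, 1, 5, -1) → max 8
(-7, 1, 5, -1, 9) → max 9

12, 12, 12, 12, 12, 12, 12, 12, 8, 8, 9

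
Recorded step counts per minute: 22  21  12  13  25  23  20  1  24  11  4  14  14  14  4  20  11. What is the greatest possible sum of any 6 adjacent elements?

116

22 21 12 13 25 23 → sum 116
21 12 13 25 23 20 → sum 114
12 13 25 23 20 1 → sum 94
13 25 23 20 1 24 → sum 106
25 23 20 1 24 11 → sum 104
23 20 1 24 11 4 → sum 83
20 1 24 11 4 14 → sum 74
1 24 11 4 14 14 → sum 68
24 11 4 14 14 14 → sum 81
11 4 14 14 14 4 → sum 61
4 14 14 14 4 20 → sum 70
14 14 14 4 20 11 → sum 77
Greatest of these is 116.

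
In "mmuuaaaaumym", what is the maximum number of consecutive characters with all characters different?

[m] len 1
[m] len 1
[m, u] len 2
[u] len 1
[u, a] len 2
[a] len 1
[a] len 1
[a] len 1
[a, u] len 2
[a, u, m] len 3
[a, u, m, y] len 4
[y, m] len 2
Longest all-distinct length: 4.

4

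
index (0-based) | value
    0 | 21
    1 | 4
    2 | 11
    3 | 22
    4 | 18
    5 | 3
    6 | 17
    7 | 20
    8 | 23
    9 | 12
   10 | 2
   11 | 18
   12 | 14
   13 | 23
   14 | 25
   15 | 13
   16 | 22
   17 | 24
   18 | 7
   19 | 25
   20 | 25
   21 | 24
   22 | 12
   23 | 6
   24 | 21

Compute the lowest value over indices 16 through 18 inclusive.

7

Elements at indices 16..18: 22, 24, 7
min(22, 24, 7) = 7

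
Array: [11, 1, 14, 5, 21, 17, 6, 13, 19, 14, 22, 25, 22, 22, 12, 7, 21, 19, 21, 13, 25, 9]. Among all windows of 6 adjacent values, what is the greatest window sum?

124

[11, 1, 14, 5, 21, 17] → sum 69
[1, 14, 5, 21, 17, 6] → sum 64
[14, 5, 21, 17, 6, 13] → sum 76
[5, 21, 17, 6, 13, 19] → sum 81
[21, 17, 6, 13, 19, 14] → sum 90
[17, 6, 13, 19, 14, 22] → sum 91
[6, 13, 19, 14, 22, 25] → sum 99
[13, 19, 14, 22, 25, 22] → sum 115
[19, 14, 22, 25, 22, 22] → sum 124
[14, 22, 25, 22, 22, 12] → sum 117
[22, 25, 22, 22, 12, 7] → sum 110
[25, 22, 22, 12, 7, 21] → sum 109
[22, 22, 12, 7, 21, 19] → sum 103
[22, 12, 7, 21, 19, 21] → sum 102
[12, 7, 21, 19, 21, 13] → sum 93
[7, 21, 19, 21, 13, 25] → sum 106
[21, 19, 21, 13, 25, 9] → sum 108
Greatest of these is 124.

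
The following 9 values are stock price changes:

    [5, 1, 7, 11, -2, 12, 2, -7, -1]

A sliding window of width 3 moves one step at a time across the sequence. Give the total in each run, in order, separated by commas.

13, 19, 16, 21, 12, 7, -6

(5, 1, 7) → sum 13
(1, 7, 11) → sum 19
(7, 11, -2) → sum 16
(11, -2, 12) → sum 21
(-2, 12, 2) → sum 12
(12, 2, -7) → sum 7
(2, -7, -1) → sum -6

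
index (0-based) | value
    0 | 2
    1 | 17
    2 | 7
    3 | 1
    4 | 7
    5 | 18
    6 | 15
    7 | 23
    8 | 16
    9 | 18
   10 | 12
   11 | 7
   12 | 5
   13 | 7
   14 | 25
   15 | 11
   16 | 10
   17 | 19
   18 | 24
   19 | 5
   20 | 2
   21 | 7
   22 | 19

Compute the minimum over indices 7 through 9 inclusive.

16

Elements at indices 7..9: 23, 16, 18
min(23, 16, 18) = 16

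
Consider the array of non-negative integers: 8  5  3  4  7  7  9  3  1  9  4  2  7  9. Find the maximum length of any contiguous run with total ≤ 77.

Extend to the right; shrink from the left whenever the sum exceeds 77:
→ 8: sum 8, len 1
→ 5: sum 13, len 2
→ 3: sum 16, len 3
→ 4: sum 20, len 4
→ 7: sum 27, len 5
→ 7: sum 34, len 6
→ 9: sum 43, len 7
→ 3: sum 46, len 8
→ 1: sum 47, len 9
→ 9: sum 56, len 10
→ 4: sum 60, len 11
→ 2: sum 62, len 12
→ 7: sum 69, len 13
→ 9 (dropped 8): sum 70, len 13
Longest length seen: 13.

13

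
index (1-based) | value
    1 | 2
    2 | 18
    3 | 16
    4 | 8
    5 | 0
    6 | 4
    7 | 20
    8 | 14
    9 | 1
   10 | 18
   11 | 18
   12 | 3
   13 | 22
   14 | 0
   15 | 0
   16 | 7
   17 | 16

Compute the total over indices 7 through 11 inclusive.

Elements at indices 7..11: 20, 14, 1, 18, 18
sum(20, 14, 1, 18, 18) = 71

71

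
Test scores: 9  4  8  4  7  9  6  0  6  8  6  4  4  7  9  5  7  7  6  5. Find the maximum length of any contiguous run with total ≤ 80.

add 9: [9] sum 9, len 1
add 4: [9, 4] sum 13, len 2
add 8: [9, 4, 8] sum 21, len 3
add 4: [9, 4, 8, 4] sum 25, len 4
add 7: [9, 4, 8, 4, 7] sum 32, len 5
add 9: [9, 4, 8, 4, 7, 9] sum 41, len 6
add 6: [9, 4, 8, 4, 7, 9, 6] sum 47, len 7
add 0: [9, 4, 8, 4, 7, 9, 6, 0] sum 47, len 8
add 6: [9, 4, 8, 4, 7, 9, 6, 0, 6] sum 53, len 9
add 8: [9, 4, 8, 4, 7, 9, 6, 0, 6, 8] sum 61, len 10
add 6: [9, 4, 8, 4, 7, 9, 6, 0, 6, 8, 6] sum 67, len 11
add 4: [9, 4, 8, 4, 7, 9, 6, 0, 6, 8, 6, 4] sum 71, len 12
add 4: [9, 4, 8, 4, 7, 9, 6, 0, 6, 8, 6, 4, 4] sum 75, len 13
add 7: [4, 8, 4, 7, 9, 6, 0, 6, 8, 6, 4, 4, 7] sum 73, len 13
add 9: [8, 4, 7, 9, 6, 0, 6, 8, 6, 4, 4, 7, 9] sum 78, len 13
add 5: [4, 7, 9, 6, 0, 6, 8, 6, 4, 4, 7, 9, 5] sum 75, len 13
add 7: [7, 9, 6, 0, 6, 8, 6, 4, 4, 7, 9, 5, 7] sum 78, len 13
add 7: [9, 6, 0, 6, 8, 6, 4, 4, 7, 9, 5, 7, 7] sum 78, len 13
add 6: [6, 0, 6, 8, 6, 4, 4, 7, 9, 5, 7, 7, 6] sum 75, len 13
add 5: [6, 0, 6, 8, 6, 4, 4, 7, 9, 5, 7, 7, 6, 5] sum 80, len 14
Longest length seen: 14.

14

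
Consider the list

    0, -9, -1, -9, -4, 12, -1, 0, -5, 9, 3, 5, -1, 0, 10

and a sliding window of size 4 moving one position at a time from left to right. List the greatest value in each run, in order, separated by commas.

Sliding a size-4 window across the 15 values:
(0, -9, -1, -9) → max 0
(-9, -1, -9, -4) → max -1
(-1, -9, -4, 12) → max 12
(-9, -4, 12, -1) → max 12
(-4, 12, -1, 0) → max 12
(12, -1, 0, -5) → max 12
(-1, 0, -5, 9) → max 9
(0, -5, 9, 3) → max 9
(-5, 9, 3, 5) → max 9
(9, 3, 5, -1) → max 9
(3, 5, -1, 0) → max 5
(5, -1, 0, 10) → max 10

0, -1, 12, 12, 12, 12, 9, 9, 9, 9, 5, 10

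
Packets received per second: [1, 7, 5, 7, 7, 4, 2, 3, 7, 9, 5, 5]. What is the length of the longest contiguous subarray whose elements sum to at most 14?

add 1: [1] sum 1, len 1
add 7: [1, 7] sum 8, len 2
add 5: [1, 7, 5] sum 13, len 3
add 7: [5, 7] sum 12, len 2
add 7: [7, 7] sum 14, len 2
add 4: [7, 4] sum 11, len 2
add 2: [7, 4, 2] sum 13, len 3
add 3: [4, 2, 3] sum 9, len 3
add 7: [2, 3, 7] sum 12, len 3
add 9: [9] sum 9, len 1
add 5: [9, 5] sum 14, len 2
add 5: [5, 5] sum 10, len 2
Longest length seen: 3.

3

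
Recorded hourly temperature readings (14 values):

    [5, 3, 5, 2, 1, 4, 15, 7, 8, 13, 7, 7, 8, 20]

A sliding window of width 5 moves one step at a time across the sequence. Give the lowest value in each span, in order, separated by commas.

5 3 5 2 1 → min 1
3 5 2 1 4 → min 1
5 2 1 4 15 → min 1
2 1 4 15 7 → min 1
1 4 15 7 8 → min 1
4 15 7 8 13 → min 4
15 7 8 13 7 → min 7
7 8 13 7 7 → min 7
8 13 7 7 8 → min 7
13 7 7 8 20 → min 7

1, 1, 1, 1, 1, 4, 7, 7, 7, 7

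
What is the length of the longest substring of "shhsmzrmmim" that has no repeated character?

5

add s: [s] len 1
add h: [s, h] len 2
add h (repeat h, move left end past it): [h] len 1
add s: [h, s] len 2
add m: [h, s, m] len 3
add z: [h, s, m, z] len 4
add r: [h, s, m, z, r] len 5
add m (repeat m, move left end past it): [z, r, m] len 3
add m (repeat m, move left end past it): [m] len 1
add i: [m, i] len 2
add m (repeat m, move left end past it): [i, m] len 2
Longest all-distinct length: 5.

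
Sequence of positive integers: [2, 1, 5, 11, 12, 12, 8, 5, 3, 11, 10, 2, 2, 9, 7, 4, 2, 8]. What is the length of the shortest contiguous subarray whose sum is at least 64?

add 2: running sum 2 < 64
add 1: running sum 3 < 64
add 5: running sum 8 < 64
add 11: running sum 19 < 64
add 12: running sum 31 < 64
add 12: running sum 43 < 64
add 8: running sum 51 < 64
add 5: running sum 56 < 64
add 3: running sum 59 < 64
add 11: shortest ending here [5, 11, 12, 12, 8, 5, 3, 11] sum 67, len 8
add 10: shortest ending here [11, 12, 12, 8, 5, 3, 11, 10] sum 72, len 8
add 2: shortest ending here [11, 12, 12, 8, 5, 3, 11, 10, 2] sum 74, len 9
add 2: shortest ending here [12, 12, 8, 5, 3, 11, 10, 2, 2] sum 65, len 9
add 9: shortest ending here [12, 12, 8, 5, 3, 11, 10, 2, 2, 9] sum 74, len 10
add 7: shortest ending here [12, 8, 5, 3, 11, 10, 2, 2, 9, 7] sum 69, len 10
add 4: shortest ending here [12, 8, 5, 3, 11, 10, 2, 2, 9, 7, 4] sum 73, len 11
add 2: shortest ending here [12, 8, 5, 3, 11, 10, 2, 2, 9, 7, 4, 2] sum 75, len 12
add 8: shortest ending here [8, 5, 3, 11, 10, 2, 2, 9, 7, 4, 2, 8] sum 71, len 12
Shortest qualifying length: 8.

8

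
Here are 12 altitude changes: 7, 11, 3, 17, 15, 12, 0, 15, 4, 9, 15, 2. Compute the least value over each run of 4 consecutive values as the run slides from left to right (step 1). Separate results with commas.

3, 3, 3, 0, 0, 0, 0, 4, 2

Sliding a size-4 window across the 12 values:
[7, 11, 3, 17] → min 3
[11, 3, 17, 15] → min 3
[3, 17, 15, 12] → min 3
[17, 15, 12, 0] → min 0
[15, 12, 0, 15] → min 0
[12, 0, 15, 4] → min 0
[0, 15, 4, 9] → min 0
[15, 4, 9, 15] → min 4
[4, 9, 15, 2] → min 2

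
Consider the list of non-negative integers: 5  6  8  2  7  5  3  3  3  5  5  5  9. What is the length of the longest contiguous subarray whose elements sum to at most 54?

11

add 5: [5] sum 5, len 1
add 6: [5, 6] sum 11, len 2
add 8: [5, 6, 8] sum 19, len 3
add 2: [5, 6, 8, 2] sum 21, len 4
add 7: [5, 6, 8, 2, 7] sum 28, len 5
add 5: [5, 6, 8, 2, 7, 5] sum 33, len 6
add 3: [5, 6, 8, 2, 7, 5, 3] sum 36, len 7
add 3: [5, 6, 8, 2, 7, 5, 3, 3] sum 39, len 8
add 3: [5, 6, 8, 2, 7, 5, 3, 3, 3] sum 42, len 9
add 5: [5, 6, 8, 2, 7, 5, 3, 3, 3, 5] sum 47, len 10
add 5: [5, 6, 8, 2, 7, 5, 3, 3, 3, 5, 5] sum 52, len 11
add 5: [6, 8, 2, 7, 5, 3, 3, 3, 5, 5, 5] sum 52, len 11
add 9: [2, 7, 5, 3, 3, 3, 5, 5, 5, 9] sum 47, len 10
Longest length seen: 11.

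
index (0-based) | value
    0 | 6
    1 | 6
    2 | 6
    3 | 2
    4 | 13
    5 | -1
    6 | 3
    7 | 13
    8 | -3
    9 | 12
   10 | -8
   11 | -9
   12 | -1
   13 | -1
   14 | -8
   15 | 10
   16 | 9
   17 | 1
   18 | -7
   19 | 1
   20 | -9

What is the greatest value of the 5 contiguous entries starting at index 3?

Elements at indices 3..7: 2, 13, -1, 3, 13
max(2, 13, -1, 3, 13) = 13

13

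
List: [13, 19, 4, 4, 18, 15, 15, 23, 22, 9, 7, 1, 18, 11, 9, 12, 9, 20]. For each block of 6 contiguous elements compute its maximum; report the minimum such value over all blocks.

13 19 4 4 18 15 → max 19
19 4 4 18 15 15 → max 19
4 4 18 15 15 23 → max 23
4 18 15 15 23 22 → max 23
18 15 15 23 22 9 → max 23
15 15 23 22 9 7 → max 23
15 23 22 9 7 1 → max 23
23 22 9 7 1 18 → max 23
22 9 7 1 18 11 → max 22
9 7 1 18 11 9 → max 18
7 1 18 11 9 12 → max 18
1 18 11 9 12 9 → max 18
18 11 9 12 9 20 → max 20
Minimum of these is 18.

18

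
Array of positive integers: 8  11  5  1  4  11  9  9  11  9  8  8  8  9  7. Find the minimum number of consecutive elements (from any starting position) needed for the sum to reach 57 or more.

6

Extend right; whenever the sum reaches 57, record the length and shrink from the left:
add 8: running sum 8 < 57
add 11: running sum 19 < 57
add 5: running sum 24 < 57
add 1: running sum 25 < 57
add 4: running sum 29 < 57
add 11: running sum 40 < 57
add 9: running sum 49 < 57
end 7: [8, 11, 5, 1, 4, 11, 9, 9] sum 58, len 8
end 8: [11, 5, 1, 4, 11, 9, 9, 11] sum 61, len 8
end 9: [5, 1, 4, 11, 9, 9, 11, 9] sum 59, len 8
end 10: [11, 9, 9, 11, 9, 8] sum 57, len 6
end 11: [11, 9, 9, 11, 9, 8, 8] sum 65, len 7
end 12: [9, 9, 11, 9, 8, 8, 8] sum 62, len 7
end 13: [9, 11, 9, 8, 8, 8, 9] sum 62, len 7
end 14: [11, 9, 8, 8, 8, 9, 7] sum 60, len 7
Shortest qualifying length: 6.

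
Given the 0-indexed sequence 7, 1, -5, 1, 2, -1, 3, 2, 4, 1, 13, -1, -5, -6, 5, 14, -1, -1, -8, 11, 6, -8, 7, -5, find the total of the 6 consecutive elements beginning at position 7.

14

Elements at indices 7..12: 2, 4, 1, 13, -1, -5
sum(2, 4, 1, 13, -1, -5) = 14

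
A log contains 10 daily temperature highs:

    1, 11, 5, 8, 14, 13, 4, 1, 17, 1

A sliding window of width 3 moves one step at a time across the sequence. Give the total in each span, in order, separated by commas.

17, 24, 27, 35, 31, 18, 22, 19

1 11 5 → sum 17
11 5 8 → sum 24
5 8 14 → sum 27
8 14 13 → sum 35
14 13 4 → sum 31
13 4 1 → sum 18
4 1 17 → sum 22
1 17 1 → sum 19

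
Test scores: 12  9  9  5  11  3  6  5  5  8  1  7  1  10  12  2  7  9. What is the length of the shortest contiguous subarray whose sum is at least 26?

add 12: running sum 12 < 26
add 9: running sum 21 < 26
end 2: [12, 9, 9] sum 30, len 3
end 3: [12, 9, 9, 5] sum 35, len 4
end 4: [9, 9, 5, 11] sum 34, len 4
end 5: [9, 5, 11, 3] sum 28, len 4
end 6: [9, 5, 11, 3, 6] sum 34, len 5
end 7: [5, 11, 3, 6, 5] sum 30, len 5
end 8: [11, 3, 6, 5, 5] sum 30, len 5
end 9: [3, 6, 5, 5, 8] sum 27, len 5
end 10: [3, 6, 5, 5, 8, 1] sum 28, len 6
end 11: [5, 5, 8, 1, 7] sum 26, len 5
end 12: [5, 5, 8, 1, 7, 1] sum 27, len 6
end 13: [8, 1, 7, 1, 10] sum 27, len 5
end 14: [7, 1, 10, 12] sum 30, len 4
end 15: [7, 1, 10, 12, 2] sum 32, len 5
end 16: [10, 12, 2, 7] sum 31, len 4
end 17: [12, 2, 7, 9] sum 30, len 4
Shortest qualifying length: 3.

3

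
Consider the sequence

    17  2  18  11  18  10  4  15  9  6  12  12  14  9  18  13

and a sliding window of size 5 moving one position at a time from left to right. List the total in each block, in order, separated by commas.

66, 59, 61, 58, 56, 44, 46, 54, 53, 53, 65, 66

Sliding a size-5 window across the 16 values:
[17, 2, 18, 11, 18] → sum 66
[2, 18, 11, 18, 10] → sum 59
[18, 11, 18, 10, 4] → sum 61
[11, 18, 10, 4, 15] → sum 58
[18, 10, 4, 15, 9] → sum 56
[10, 4, 15, 9, 6] → sum 44
[4, 15, 9, 6, 12] → sum 46
[15, 9, 6, 12, 12] → sum 54
[9, 6, 12, 12, 14] → sum 53
[6, 12, 12, 14, 9] → sum 53
[12, 12, 14, 9, 18] → sum 65
[12, 14, 9, 18, 13] → sum 66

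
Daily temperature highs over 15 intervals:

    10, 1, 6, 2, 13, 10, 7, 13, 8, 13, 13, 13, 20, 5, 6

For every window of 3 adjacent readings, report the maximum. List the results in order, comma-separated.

10 1 6 → max 10
1 6 2 → max 6
6 2 13 → max 13
2 13 10 → max 13
13 10 7 → max 13
10 7 13 → max 13
7 13 8 → max 13
13 8 13 → max 13
8 13 13 → max 13
13 13 13 → max 13
13 13 20 → max 20
13 20 5 → max 20
20 5 6 → max 20

10, 6, 13, 13, 13, 13, 13, 13, 13, 13, 20, 20, 20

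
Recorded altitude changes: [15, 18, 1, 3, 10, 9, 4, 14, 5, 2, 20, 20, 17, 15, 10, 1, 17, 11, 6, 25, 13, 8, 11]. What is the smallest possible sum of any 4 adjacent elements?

[15, 18, 1, 3] → sum 37
[18, 1, 3, 10] → sum 32
[1, 3, 10, 9] → sum 23
[3, 10, 9, 4] → sum 26
[10, 9, 4, 14] → sum 37
[9, 4, 14, 5] → sum 32
[4, 14, 5, 2] → sum 25
[14, 5, 2, 20] → sum 41
[5, 2, 20, 20] → sum 47
[2, 20, 20, 17] → sum 59
[20, 20, 17, 15] → sum 72
[20, 17, 15, 10] → sum 62
[17, 15, 10, 1] → sum 43
[15, 10, 1, 17] → sum 43
[10, 1, 17, 11] → sum 39
[1, 17, 11, 6] → sum 35
[17, 11, 6, 25] → sum 59
[11, 6, 25, 13] → sum 55
[6, 25, 13, 8] → sum 52
[25, 13, 8, 11] → sum 57
Smallest of these is 23.

23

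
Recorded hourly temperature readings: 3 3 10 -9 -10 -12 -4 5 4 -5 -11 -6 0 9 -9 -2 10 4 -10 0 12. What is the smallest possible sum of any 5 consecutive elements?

-30

[3, 3, 10, -9, -10] → sum -3
[3, 10, -9, -10, -12] → sum -18
[10, -9, -10, -12, -4] → sum -25
[-9, -10, -12, -4, 5] → sum -30
[-10, -12, -4, 5, 4] → sum -17
[-12, -4, 5, 4, -5] → sum -12
[-4, 5, 4, -5, -11] → sum -11
[5, 4, -5, -11, -6] → sum -13
[4, -5, -11, -6, 0] → sum -18
[-5, -11, -6, 0, 9] → sum -13
[-11, -6, 0, 9, -9] → sum -17
[-6, 0, 9, -9, -2] → sum -8
[0, 9, -9, -2, 10] → sum 8
[9, -9, -2, 10, 4] → sum 12
[-9, -2, 10, 4, -10] → sum -7
[-2, 10, 4, -10, 0] → sum 2
[10, 4, -10, 0, 12] → sum 16
Smallest of these is -30.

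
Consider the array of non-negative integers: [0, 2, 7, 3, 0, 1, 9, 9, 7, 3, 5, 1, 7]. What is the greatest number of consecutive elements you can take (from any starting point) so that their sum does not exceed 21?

6

add 0: [0] sum 0, len 1
add 2: [0, 2] sum 2, len 2
add 7: [0, 2, 7] sum 9, len 3
add 3: [0, 2, 7, 3] sum 12, len 4
add 0: [0, 2, 7, 3, 0] sum 12, len 5
add 1: [0, 2, 7, 3, 0, 1] sum 13, len 6
add 9: [7, 3, 0, 1, 9] sum 20, len 5
add 9: [0, 1, 9, 9] sum 19, len 4
add 7: [9, 7] sum 16, len 2
add 3: [9, 7, 3] sum 19, len 3
add 5: [7, 3, 5] sum 15, len 3
add 1: [7, 3, 5, 1] sum 16, len 4
add 7: [3, 5, 1, 7] sum 16, len 4
Longest length seen: 6.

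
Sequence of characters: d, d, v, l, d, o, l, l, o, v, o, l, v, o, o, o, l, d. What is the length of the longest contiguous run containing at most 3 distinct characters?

12

Extend right; when distinct count exceeds 3, shrink from the left:
[d] 1 distinct, len 1
[d, d] 1 distinct, len 2
[d, d, v] 2 distinct, len 3
[d, d, v, l] 3 distinct, len 4
[d, d, v, l, d] 3 distinct, len 5
[l, d, o] 3 distinct, len 3
[l, d, o, l] 3 distinct, len 4
[l, d, o, l, l] 3 distinct, len 5
[l, d, o, l, l, o] 3 distinct, len 6
[o, l, l, o, v] 3 distinct, len 5
[o, l, l, o, v, o] 3 distinct, len 6
[o, l, l, o, v, o, l] 3 distinct, len 7
[o, l, l, o, v, o, l, v] 3 distinct, len 8
[o, l, l, o, v, o, l, v, o] 3 distinct, len 9
[o, l, l, o, v, o, l, v, o, o] 3 distinct, len 10
[o, l, l, o, v, o, l, v, o, o, o] 3 distinct, len 11
[o, l, l, o, v, o, l, v, o, o, o, l] 3 distinct, len 12
[o, o, o, l, d] 3 distinct, len 5
Longest length with ≤3 distinct: 12.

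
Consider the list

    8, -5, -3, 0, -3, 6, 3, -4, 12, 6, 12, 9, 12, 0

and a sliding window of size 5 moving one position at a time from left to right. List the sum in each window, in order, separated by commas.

-3, -5, 3, 2, 14, 23, 29, 35, 51, 39

Sliding a size-5 window across the 14 values:
(8, -5, -3, 0, -3) → sum -3
(-5, -3, 0, -3, 6) → sum -5
(-3, 0, -3, 6, 3) → sum 3
(0, -3, 6, 3, -4) → sum 2
(-3, 6, 3, -4, 12) → sum 14
(6, 3, -4, 12, 6) → sum 23
(3, -4, 12, 6, 12) → sum 29
(-4, 12, 6, 12, 9) → sum 35
(12, 6, 12, 9, 12) → sum 51
(6, 12, 9, 12, 0) → sum 39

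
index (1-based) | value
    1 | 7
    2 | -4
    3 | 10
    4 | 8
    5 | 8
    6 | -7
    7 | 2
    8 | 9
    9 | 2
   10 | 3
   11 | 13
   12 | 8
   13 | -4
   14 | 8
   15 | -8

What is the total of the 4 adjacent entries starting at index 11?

Elements at indices 11..14: 13, 8, -4, 8
sum(13, 8, -4, 8) = 25

25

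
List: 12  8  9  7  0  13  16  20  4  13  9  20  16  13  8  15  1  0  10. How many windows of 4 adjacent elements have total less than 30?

12 8 9 7 → sum 36
8 9 7 0 → sum 24  < 30 ✓
9 7 0 13 → sum 29  < 30 ✓
7 0 13 16 → sum 36
0 13 16 20 → sum 49
13 16 20 4 → sum 53
16 20 4 13 → sum 53
20 4 13 9 → sum 46
4 13 9 20 → sum 46
13 9 20 16 → sum 58
9 20 16 13 → sum 58
20 16 13 8 → sum 57
16 13 8 15 → sum 52
13 8 15 1 → sum 37
8 15 1 0 → sum 24  < 30 ✓
15 1 0 10 → sum 26  < 30 ✓
4 windows satisfy the condition.

4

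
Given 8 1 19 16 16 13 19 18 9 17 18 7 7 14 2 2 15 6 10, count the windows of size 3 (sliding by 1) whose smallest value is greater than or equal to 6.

11

[8, 1, 19] → min 1
[1, 19, 16] → min 1
[19, 16, 16] → min 16  ≥ 6 ✓
[16, 16, 13] → min 13  ≥ 6 ✓
[16, 13, 19] → min 13  ≥ 6 ✓
[13, 19, 18] → min 13  ≥ 6 ✓
[19, 18, 9] → min 9  ≥ 6 ✓
[18, 9, 17] → min 9  ≥ 6 ✓
[9, 17, 18] → min 9  ≥ 6 ✓
[17, 18, 7] → min 7  ≥ 6 ✓
[18, 7, 7] → min 7  ≥ 6 ✓
[7, 7, 14] → min 7  ≥ 6 ✓
[7, 14, 2] → min 2
[14, 2, 2] → min 2
[2, 2, 15] → min 2
[2, 15, 6] → min 2
[15, 6, 10] → min 6  ≥ 6 ✓
11 windows satisfy the condition.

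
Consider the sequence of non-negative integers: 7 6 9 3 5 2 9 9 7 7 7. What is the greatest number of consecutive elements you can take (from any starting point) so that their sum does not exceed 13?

3

Extend to the right; shrink from the left whenever the sum exceeds 13:
add 7: [7] sum 7, len 1
add 6: [7, 6] sum 13, len 2
add 9: [9] sum 9, len 1
add 3: [9, 3] sum 12, len 2
add 5: [3, 5] sum 8, len 2
add 2: [3, 5, 2] sum 10, len 3
add 9: [2, 9] sum 11, len 2
add 9: [9] sum 9, len 1
add 7: [7] sum 7, len 1
add 7: [7] sum 7, len 1
add 7: [7] sum 7, len 1
Longest length seen: 3.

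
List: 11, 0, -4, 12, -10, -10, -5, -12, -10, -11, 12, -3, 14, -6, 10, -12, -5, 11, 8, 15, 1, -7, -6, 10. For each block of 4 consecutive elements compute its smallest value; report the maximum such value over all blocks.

1

[11, 0, -4, 12] → min -4
[0, -4, 12, -10] → min -10
[-4, 12, -10, -10] → min -10
[12, -10, -10, -5] → min -10
[-10, -10, -5, -12] → min -12
[-10, -5, -12, -10] → min -12
[-5, -12, -10, -11] → min -12
[-12, -10, -11, 12] → min -12
[-10, -11, 12, -3] → min -11
[-11, 12, -3, 14] → min -11
[12, -3, 14, -6] → min -6
[-3, 14, -6, 10] → min -6
[14, -6, 10, -12] → min -12
[-6, 10, -12, -5] → min -12
[10, -12, -5, 11] → min -12
[-12, -5, 11, 8] → min -12
[-5, 11, 8, 15] → min -5
[11, 8, 15, 1] → min 1
[8, 15, 1, -7] → min -7
[15, 1, -7, -6] → min -7
[1, -7, -6, 10] → min -7
Maximum of these is 1.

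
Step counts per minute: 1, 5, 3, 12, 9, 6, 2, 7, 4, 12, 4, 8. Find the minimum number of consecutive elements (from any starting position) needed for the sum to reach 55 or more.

8

add 1: running sum 1 < 55
add 5: running sum 6 < 55
add 3: running sum 9 < 55
add 12: running sum 21 < 55
add 9: running sum 30 < 55
add 6: running sum 36 < 55
add 2: running sum 38 < 55
add 7: running sum 45 < 55
add 4: running sum 49 < 55
end 9: [3, 12, 9, 6, 2, 7, 4, 12] sum 55, len 8
end 10: [12, 9, 6, 2, 7, 4, 12, 4] sum 56, len 8
end 11: [12, 9, 6, 2, 7, 4, 12, 4, 8] sum 64, len 9
Shortest qualifying length: 8.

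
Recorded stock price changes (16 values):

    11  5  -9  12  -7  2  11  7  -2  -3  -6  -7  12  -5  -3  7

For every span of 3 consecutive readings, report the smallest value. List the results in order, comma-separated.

Sliding a size-3 window across the 16 values:
[11, 5, -9] → min -9
[5, -9, 12] → min -9
[-9, 12, -7] → min -9
[12, -7, 2] → min -7
[-7, 2, 11] → min -7
[2, 11, 7] → min 2
[11, 7, -2] → min -2
[7, -2, -3] → min -3
[-2, -3, -6] → min -6
[-3, -6, -7] → min -7
[-6, -7, 12] → min -7
[-7, 12, -5] → min -7
[12, -5, -3] → min -5
[-5, -3, 7] → min -5

-9, -9, -9, -7, -7, 2, -2, -3, -6, -7, -7, -7, -5, -5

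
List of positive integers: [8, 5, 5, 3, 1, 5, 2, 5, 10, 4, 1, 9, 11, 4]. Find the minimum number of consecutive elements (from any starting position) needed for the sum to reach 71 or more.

Extend right; whenever the sum reaches 71, record the length and shrink from the left:
add 8: running sum 8 < 71
add 5: running sum 13 < 71
add 5: running sum 18 < 71
add 3: running sum 21 < 71
add 1: running sum 22 < 71
add 5: running sum 27 < 71
add 2: running sum 29 < 71
add 5: running sum 34 < 71
add 10: running sum 44 < 71
add 4: running sum 48 < 71
add 1: running sum 49 < 71
add 9: running sum 58 < 71
add 11: running sum 69 < 71
end 13: [8, 5, 5, 3, 1, 5, 2, 5, 10, 4, 1, 9, 11, 4] sum 73, len 14
Shortest qualifying length: 14.

14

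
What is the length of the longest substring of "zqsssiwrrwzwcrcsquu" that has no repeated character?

[z] len 1
[z, q] len 2
[z, q, s] len 3
[s] len 1
[s] len 1
[s, i] len 2
[s, i, w] len 3
[s, i, w, r] len 4
[r] len 1
[r, w] len 2
[r, w, z] len 3
[z, w] len 2
[z, w, c] len 3
[z, w, c, r] len 4
[r, c] len 2
[r, c, s] len 3
[r, c, s, q] len 4
[r, c, s, q, u] len 5
[u] len 1
Longest all-distinct length: 5.

5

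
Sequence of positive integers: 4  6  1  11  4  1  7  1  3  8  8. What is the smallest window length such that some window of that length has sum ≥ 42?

add 4: running sum 4 < 42
add 6: running sum 10 < 42
add 1: running sum 11 < 42
add 11: running sum 22 < 42
add 4: running sum 26 < 42
add 1: running sum 27 < 42
add 7: running sum 34 < 42
add 1: running sum 35 < 42
add 3: running sum 38 < 42
end 9: [6, 1, 11, 4, 1, 7, 1, 3, 8] sum 42, len 9
end 10: [11, 4, 1, 7, 1, 3, 8, 8] sum 43, len 8
Shortest qualifying length: 8.

8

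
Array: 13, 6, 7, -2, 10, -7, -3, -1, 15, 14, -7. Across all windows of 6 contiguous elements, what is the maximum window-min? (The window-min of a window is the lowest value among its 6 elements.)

-7

[13, 6, 7, -2, 10, -7] → min -7
[6, 7, -2, 10, -7, -3] → min -7
[7, -2, 10, -7, -3, -1] → min -7
[-2, 10, -7, -3, -1, 15] → min -7
[10, -7, -3, -1, 15, 14] → min -7
[-7, -3, -1, 15, 14, -7] → min -7
Maximum of these is -7.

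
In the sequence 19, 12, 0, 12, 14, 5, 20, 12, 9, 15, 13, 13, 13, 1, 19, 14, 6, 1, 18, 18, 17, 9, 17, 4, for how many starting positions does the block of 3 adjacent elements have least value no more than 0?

19 12 0 → min 0  ≤ 0 ✓
12 0 12 → min 0  ≤ 0 ✓
0 12 14 → min 0  ≤ 0 ✓
12 14 5 → min 5
14 5 20 → min 5
5 20 12 → min 5
20 12 9 → min 9
12 9 15 → min 9
9 15 13 → min 9
15 13 13 → min 13
13 13 13 → min 13
13 13 1 → min 1
13 1 19 → min 1
1 19 14 → min 1
19 14 6 → min 6
14 6 1 → min 1
6 1 18 → min 1
1 18 18 → min 1
18 18 17 → min 17
18 17 9 → min 9
17 9 17 → min 9
9 17 4 → min 4
3 windows satisfy the condition.

3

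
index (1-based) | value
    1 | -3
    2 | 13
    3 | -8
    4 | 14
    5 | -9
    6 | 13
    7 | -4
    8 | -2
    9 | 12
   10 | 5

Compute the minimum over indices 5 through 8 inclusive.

Elements at indices 5..8: -9, 13, -4, -2
min(-9, 13, -4, -2) = -9

-9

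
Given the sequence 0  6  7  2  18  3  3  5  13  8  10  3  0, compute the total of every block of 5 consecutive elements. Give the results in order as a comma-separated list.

33, 36, 33, 31, 42, 32, 39, 39, 34

Sliding a size-5 window across the 13 values:
[0, 6, 7, 2, 18] → sum 33
[6, 7, 2, 18, 3] → sum 36
[7, 2, 18, 3, 3] → sum 33
[2, 18, 3, 3, 5] → sum 31
[18, 3, 3, 5, 13] → sum 42
[3, 3, 5, 13, 8] → sum 32
[3, 5, 13, 8, 10] → sum 39
[5, 13, 8, 10, 3] → sum 39
[13, 8, 10, 3, 0] → sum 34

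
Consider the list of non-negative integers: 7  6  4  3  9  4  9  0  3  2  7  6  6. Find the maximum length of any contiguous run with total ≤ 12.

4

add 7: [7] sum 7, len 1
add 6: [6] sum 6, len 1
add 4: [6, 4] sum 10, len 2
add 3: [4, 3] sum 7, len 2
add 9: [3, 9] sum 12, len 2
add 4: [4] sum 4, len 1
add 9: [9] sum 9, len 1
add 0: [9, 0] sum 9, len 2
add 3: [9, 0, 3] sum 12, len 3
add 2: [0, 3, 2] sum 5, len 3
add 7: [0, 3, 2, 7] sum 12, len 4
add 6: [6] sum 6, len 1
add 6: [6, 6] sum 12, len 2
Longest length seen: 4.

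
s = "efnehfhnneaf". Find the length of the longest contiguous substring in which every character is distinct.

[e] len 1
[e, f] len 2
[e, f, n] len 3
[f, n, e] len 3
[f, n, e, h] len 4
[n, e, h, f] len 4
[f, h] len 2
[f, h, n] len 3
[n] len 1
[n, e] len 2
[n, e, a] len 3
[n, e, a, f] len 4
Longest all-distinct length: 4.

4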